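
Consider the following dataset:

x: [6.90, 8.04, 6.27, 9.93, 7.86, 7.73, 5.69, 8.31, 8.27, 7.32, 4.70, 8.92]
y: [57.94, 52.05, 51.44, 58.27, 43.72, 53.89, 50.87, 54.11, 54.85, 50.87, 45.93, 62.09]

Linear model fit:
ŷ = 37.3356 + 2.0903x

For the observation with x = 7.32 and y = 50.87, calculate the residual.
Residual = -1.7666

The residual is the difference between the actual value and the predicted value:

Residual = y - ŷ

Step 1: Calculate predicted value
ŷ = 37.3356 + 2.0903 × 7.32
ŷ = 52.6366

Step 2: Calculate residual
Residual = 50.87 - 52.6366
Residual = -1.7666

The residual is negative, so the observed y = 50.87 sits below the regression line (the line overestimates it by 1.7666).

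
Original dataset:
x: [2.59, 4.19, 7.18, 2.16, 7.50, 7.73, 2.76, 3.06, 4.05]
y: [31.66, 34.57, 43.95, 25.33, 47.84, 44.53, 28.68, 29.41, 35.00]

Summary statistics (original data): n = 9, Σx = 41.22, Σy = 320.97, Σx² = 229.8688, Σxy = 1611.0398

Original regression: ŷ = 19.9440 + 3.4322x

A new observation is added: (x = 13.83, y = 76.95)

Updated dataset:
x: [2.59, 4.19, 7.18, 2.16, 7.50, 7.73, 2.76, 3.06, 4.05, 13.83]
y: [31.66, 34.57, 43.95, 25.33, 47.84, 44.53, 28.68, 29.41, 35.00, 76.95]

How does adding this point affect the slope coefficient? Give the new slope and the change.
The slope changes from 3.4322 to 4.1047 (change of +0.6725, or +19.6%).

The new point has HIGH LEVERAGE: x = 13.83 is far from the original mean x̄ = 41.22/9 ≈ 4.58 (original range [2.16, 7.73]).

Step 1: Update the sums with the new point (n goes from 9 to 10)
Σx  = 41.22 + 13.83 = 55.05
Σy  = 320.97 + 76.95 = 397.92
Σx² = 229.8688 + 13.83² = 229.8688 + 191.2689 = 421.1377
Σxy = 1611.0398 + 13.83×76.95 = 1611.0398 + 1064.2185 = 2675.2583

Step 2: Recompute the slope with b₁ = (nΣxy − ΣxΣy) / (nΣx² − (Σx)²)
Numerator   = 10×2675.2583 − 55.05×397.92 = 26752.5830 − 21905.4960 = 4847.0870
Denominator = 10×421.1377 − 55.05² = 4211.3770 − 3030.5025 = 1180.8745
b₁(new) = 4847.0870 / 1180.8745 = 4.1047

(Same formula on the original sums: (9×1611.0398 − 41.22×320.97) / (9×229.8688 − 41.22²) = 1268.9748 / 369.7308 = 3.4322, matching the given fit.)

Step 3: Change in slope
Δβ₁ = 4.1047 − 3.4322 = +0.6725
Relative change = +0.6725 / 3.4322 × 100% = +19.6%
→ the slope increases when the point is added.

A high-leverage point only changes the slope if it is off the original line; here y = 76.95 is above the original trend, so the slope increases.
In practice: refit with and without it and report both if conclusions differ.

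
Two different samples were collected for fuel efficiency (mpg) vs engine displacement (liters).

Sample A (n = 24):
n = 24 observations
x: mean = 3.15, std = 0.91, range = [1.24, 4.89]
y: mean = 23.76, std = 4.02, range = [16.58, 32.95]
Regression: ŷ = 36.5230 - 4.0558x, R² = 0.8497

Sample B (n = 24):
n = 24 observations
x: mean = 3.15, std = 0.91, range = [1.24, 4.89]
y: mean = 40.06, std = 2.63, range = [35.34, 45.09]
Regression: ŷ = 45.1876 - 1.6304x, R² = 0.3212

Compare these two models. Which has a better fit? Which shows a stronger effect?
Model A has the better fit (R² = 0.8497 vs 0.3212). Model A shows the stronger effect (|β₁| = 4.0558 vs 1.6304).

Model Comparison:

Fit — compare R²:
- Model A: R² = 0.8497 → 84.97% of variance in fuel efficiency explained
- Model B: R² = 0.3212 → 32.12% of variance in fuel efficiency explained
- 0.8497 > 0.3212 → Model A has the better fit

Strength of effect — compare |β₁|:
- Model A: β₁ = -4.0558 → predicted fuel efficiency falls 4.0558 mpg per additional liter of engine displacement
- Model B: β₁ = -1.6304 → predicted fuel efficiency falls 1.6304 mpg per additional liter of engine displacement
- |-4.0558| > |-1.6304| → Model A shows the stronger marginal effect

Notes:
- A better fit (higher R²) doesn't necessarily mean a more important relationship.
- R² measures how tightly points cluster around the line; β₁ measures how steep the line is — they answer different questions.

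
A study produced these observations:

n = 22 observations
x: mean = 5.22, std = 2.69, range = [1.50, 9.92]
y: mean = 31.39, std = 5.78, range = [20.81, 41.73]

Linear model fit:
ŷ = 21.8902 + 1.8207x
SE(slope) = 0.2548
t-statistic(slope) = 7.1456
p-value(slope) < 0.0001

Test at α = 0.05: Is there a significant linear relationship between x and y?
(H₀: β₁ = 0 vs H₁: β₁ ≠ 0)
Reject H₀: p-value < 0.0001 < α = 0.05. The linear relationship is significant at the 5% level.

Hypothesis test for the slope coefficient:

H₀: β₁ = 0 (no linear relationship)
H₁: β₁ ≠ 0 (linear relationship exists)

Test statistic: t = β̂₁ / SE(β̂₁) = 1.8207 / 0.2548 = 7.1456

p < 0.0001: how often a slope estimate this far from 0 (in SE units) would arise by chance if β₁ were truly 0.

Decision rule: reject H₀ if p-value < α.
p-value < 0.0001 < α = 0.05 → reject H₀.

There is sufficient evidence at the 5% significance level to conclude that a linear relationship exists between x and y.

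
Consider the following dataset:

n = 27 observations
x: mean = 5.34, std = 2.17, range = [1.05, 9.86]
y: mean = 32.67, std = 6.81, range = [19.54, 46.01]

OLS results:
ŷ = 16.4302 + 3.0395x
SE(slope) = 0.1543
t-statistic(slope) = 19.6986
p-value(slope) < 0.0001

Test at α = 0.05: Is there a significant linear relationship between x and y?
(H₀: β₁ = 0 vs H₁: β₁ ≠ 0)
Since p-value < 0.0001 < α = 0.05, reject H₀ — the slope is significantly different from 0.

Hypothesis test for the slope coefficient:

H₀: β₁ = 0 (no linear relationship)
H₁: β₁ ≠ 0 (linear relationship exists)

Test statistic: t = β̂₁ / SE(β̂₁) = 3.0395 / 0.1543 = 19.6986

With df = 25, the two-sided p-value for |t| = 19.6986 is <0.0001.

Decision rule: reject H₀ if p-value < α.
p-value < 0.0001 < α = 0.05 → reject H₀.

Conclusion: the linear association between x and y is significant at the 5% level.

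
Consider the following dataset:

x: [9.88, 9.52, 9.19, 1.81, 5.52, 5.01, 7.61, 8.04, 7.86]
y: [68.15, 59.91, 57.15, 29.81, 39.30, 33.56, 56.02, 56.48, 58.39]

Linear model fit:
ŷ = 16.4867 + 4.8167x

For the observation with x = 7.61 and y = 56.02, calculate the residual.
Residual = 2.8782

The residual is the difference between the actual value and the predicted value:

Residual = y - ŷ

Step 1: Calculate predicted value
ŷ = 16.4867 + 4.8167 × 7.61
ŷ = 53.1418

Step 2: Calculate residual
Residual = 56.02 - 53.1418
Residual = 2.8782

Interpretation: the model underestimates the actual value by 2.8782 at this point (positive residual → observation lies above the fitted line).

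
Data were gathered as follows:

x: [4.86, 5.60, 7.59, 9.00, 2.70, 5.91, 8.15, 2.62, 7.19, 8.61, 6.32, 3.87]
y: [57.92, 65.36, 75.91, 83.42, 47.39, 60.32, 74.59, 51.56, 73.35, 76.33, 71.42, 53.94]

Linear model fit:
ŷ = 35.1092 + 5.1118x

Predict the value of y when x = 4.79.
ŷ = 59.5947

x = 4.79 lies inside the observed range [2.62, 9.00], so the fitted equation applies directly:

ŷ = 35.1092 + 5.1118 × 4.79
ŷ = 35.1092 + 24.4855
ŷ = 59.5947

This is a point prediction; actual observations scatter around it by roughly the residual standard deviation.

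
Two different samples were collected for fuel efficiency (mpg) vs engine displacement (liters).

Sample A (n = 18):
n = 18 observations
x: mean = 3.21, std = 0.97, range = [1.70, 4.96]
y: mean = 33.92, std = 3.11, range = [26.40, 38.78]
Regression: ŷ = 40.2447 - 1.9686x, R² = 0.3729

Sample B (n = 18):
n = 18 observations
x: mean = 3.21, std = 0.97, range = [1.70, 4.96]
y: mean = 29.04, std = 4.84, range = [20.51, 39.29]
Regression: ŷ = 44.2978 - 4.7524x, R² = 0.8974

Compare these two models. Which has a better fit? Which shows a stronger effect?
Model B has the better fit (R² = 0.8974 vs 0.3729). Model B shows the stronger effect (|β₁| = 4.7524 vs 1.9686).

Model Comparison:

Which explains more variance? (R²)
- Model A: R² = 0.3729 → 37.29% of variance in fuel efficiency explained
- Model B: R² = 0.8974 → 89.74% of variance in fuel efficiency explained
- 0.8974 > 0.3729 → Model B has the better fit

Strength of effect — compare |β₁|:
- Model A: β₁ = -1.9686 → predicted fuel efficiency falls 1.9686 mpg per additional liter of engine displacement
- Model B: β₁ = -4.7524 → predicted fuel efficiency falls 4.7524 mpg per additional liter of engine displacement
- |-1.9686| < |-4.7524| → Model B shows the stronger marginal effect

Note: The two samples could reflect different populations, time periods, or measurement quality.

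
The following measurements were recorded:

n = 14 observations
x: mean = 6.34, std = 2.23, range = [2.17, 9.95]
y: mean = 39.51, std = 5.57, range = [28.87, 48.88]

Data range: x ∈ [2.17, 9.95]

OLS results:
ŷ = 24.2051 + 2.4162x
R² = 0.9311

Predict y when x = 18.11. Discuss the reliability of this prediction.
ŷ = 67.9625 (extrapolation — x = 18.11 lies outside [2.17, 9.95], so reliability is low).

Prediction calculation:
ŷ = 24.2051 + 2.4162 × 18.11
ŷ = 67.9625

Reliability:
- Data range: x ∈ [2.17, 9.95]
- Prediction point: x = 18.11 is 8.16 units above the observed range → this is EXTRAPOLATION, not interpolation

Why that matters here:
- There are no observations near this x to validate the fitted line there
- Real relationships often flatten, saturate, or turn nonlinear at extremes

Report the number if required, but flag clearly that it is an extrapolation.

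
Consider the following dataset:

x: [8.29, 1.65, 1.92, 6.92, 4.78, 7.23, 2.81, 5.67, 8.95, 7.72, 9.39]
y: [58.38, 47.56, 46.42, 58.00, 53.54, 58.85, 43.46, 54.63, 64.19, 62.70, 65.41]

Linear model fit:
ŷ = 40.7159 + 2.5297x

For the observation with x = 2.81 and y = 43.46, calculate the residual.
Residual = -4.3644

The residual is the difference between the actual value and the predicted value:

Residual = y - ŷ

Step 1: Calculate predicted value
ŷ = 40.7159 + 2.5297 × 2.81
ŷ = 47.8244

Step 2: Calculate residual
Residual = 43.46 - 47.8244
Residual = -4.3644

The residual is negative, so the observed y = 43.46 sits below the regression line (the line overestimates it by 4.3644).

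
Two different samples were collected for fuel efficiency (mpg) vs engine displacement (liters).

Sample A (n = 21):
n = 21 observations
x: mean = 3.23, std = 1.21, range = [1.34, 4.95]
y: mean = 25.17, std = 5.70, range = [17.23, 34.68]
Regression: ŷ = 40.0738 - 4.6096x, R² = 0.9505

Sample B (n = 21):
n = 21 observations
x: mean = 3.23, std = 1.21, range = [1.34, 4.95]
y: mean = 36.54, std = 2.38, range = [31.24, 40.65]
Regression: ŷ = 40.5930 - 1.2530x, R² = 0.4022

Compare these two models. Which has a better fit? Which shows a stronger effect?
Model A has the better fit (R² = 0.9505 vs 0.4022). Model A shows the stronger effect (|β₁| = 4.6096 vs 1.2530).

Model Comparison:

Fit — compare R²:
- Model A: R² = 0.9505 → 95.05% of variance in fuel efficiency explained
- Model B: R² = 0.4022 → 40.22% of variance in fuel efficiency explained
- 0.9505 > 0.4022 → Model A has the better fit

Effect size (slope magnitude):
- Model A: β₁ = -4.6096 → predicted fuel efficiency falls 4.6096 mpg per additional liter of engine displacement
- Model B: β₁ = -1.2530 → predicted fuel efficiency falls 1.2530 mpg per additional liter of engine displacement
- |-4.6096| > |-1.2530| → Model A shows the stronger marginal effect

Note: A better fit (higher R²) doesn't necessarily mean a more important relationship.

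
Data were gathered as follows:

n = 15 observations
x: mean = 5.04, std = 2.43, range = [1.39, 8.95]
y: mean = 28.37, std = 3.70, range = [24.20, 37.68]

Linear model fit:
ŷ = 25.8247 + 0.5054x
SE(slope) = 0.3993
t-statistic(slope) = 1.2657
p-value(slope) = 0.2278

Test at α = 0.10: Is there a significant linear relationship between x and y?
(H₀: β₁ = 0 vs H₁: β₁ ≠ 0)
Fail to reject H₀: p-value = 0.2278 ≥ α = 0.10. The linear relationship is not significant at the 10% level.

Hypothesis test for the slope coefficient:

H₀: β₁ = 0 (no linear relationship)
H₁: β₁ ≠ 0 (linear relationship exists)

Test statistic: t = β̂₁ / SE(β̂₁) = 0.5054 / 0.3993 = 1.2657

p = 0.2278: how often a slope estimate this far from 0 (in SE units) would arise by chance if β₁ were truly 0.

Decision rule: reject H₀ if p-value < α.
p-value = 0.2278 ≥ α = 0.10 → fail to reject H₀.

At α = 0.10 the data do not provide convincing evidence of a nonzero slope.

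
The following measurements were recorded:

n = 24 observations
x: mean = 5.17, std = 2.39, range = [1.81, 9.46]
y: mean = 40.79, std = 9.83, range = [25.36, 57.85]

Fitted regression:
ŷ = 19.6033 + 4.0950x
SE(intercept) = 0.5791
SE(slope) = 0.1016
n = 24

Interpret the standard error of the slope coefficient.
The slope 4.0950 is pinned down to within about ±0.1016 (one SE) by these data — relative uncertainty 2.5%, i.e. precise.

SE(β̂₁) = 0.1016 says: if we drew many samples of n = 24 from the same population and refit each time, the fitted slopes would scatter with a standard deviation of roughly 0.1016 around the true β₁.

Relative precision:
- SE / |β̂₁| = 0.1016 / 4.0950 = 2.5%
- Rule of thumb (under 20%: precise; 20% to under 50%: moderately precise; 50% or more: imprecise) → precise

Rough 95% range (±2 SE): 4.0950 ± 0.2032 → (3.8918, 4.2982).

What drives SE(β̂₁): larger n (here n = 24) → smaller SE; more residual scatter → larger SE; wider spread of x values → smaller SE.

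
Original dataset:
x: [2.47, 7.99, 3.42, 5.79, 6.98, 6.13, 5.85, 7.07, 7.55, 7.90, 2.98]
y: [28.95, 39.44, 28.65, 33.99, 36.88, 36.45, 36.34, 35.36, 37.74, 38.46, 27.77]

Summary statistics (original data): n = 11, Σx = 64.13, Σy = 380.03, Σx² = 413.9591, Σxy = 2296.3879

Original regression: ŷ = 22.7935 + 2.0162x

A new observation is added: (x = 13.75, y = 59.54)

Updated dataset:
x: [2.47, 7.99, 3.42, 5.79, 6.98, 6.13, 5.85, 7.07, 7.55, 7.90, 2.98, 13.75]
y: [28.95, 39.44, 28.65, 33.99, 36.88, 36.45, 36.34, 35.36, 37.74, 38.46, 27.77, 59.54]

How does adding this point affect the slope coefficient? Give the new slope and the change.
The slope changes from 2.0162 to 2.6876 (change of +0.6714, or +33.3%).

x = 13.75 lies well outside the original x-range [2.47, 7.99] (x̄ ≈ 5.83), so this observation has high leverage and can move the slope substantially.

Step 1: Update the sums with the new point (n goes from 11 to 12)
Σx  = 64.13 + 13.75 = 77.88
Σy  = 380.03 + 59.54 = 439.57
Σx² = 413.9591 + 13.75² = 413.9591 + 189.0625 = 603.0216
Σxy = 2296.3879 + 13.75×59.54 = 2296.3879 + 818.6750 = 3115.0629

Step 2: Recompute the slope with b₁ = (nΣxy − ΣxΣy) / (nΣx² − (Σx)²)
Numerator   = 12×3115.0629 − 77.88×439.57 = 37380.7548 − 34233.7116 = 3147.0432
Denominator = 12×603.0216 − 77.88² = 7236.2592 − 6065.2944 = 1170.9648
b₁(new) = 3147.0432 / 1170.9648 = 2.6876

(Same formula on the original sums: (11×2296.3879 − 64.13×380.03) / (11×413.9591 − 64.13²) = 888.9430 / 440.8932 = 2.0162, matching the given fit.)

Step 3: Change in slope
Δβ₁ = 2.6876 − 2.0162 = +0.6714
Relative change = +0.6714 / 2.0162 × 100% = +33.3%
→ the slope increases when the point is added.

Because the point sits above the extension of the original line at a high-leverage x, it tilts the fit up.
In practice: investigate whether it comes from the same population as the rest of the sample.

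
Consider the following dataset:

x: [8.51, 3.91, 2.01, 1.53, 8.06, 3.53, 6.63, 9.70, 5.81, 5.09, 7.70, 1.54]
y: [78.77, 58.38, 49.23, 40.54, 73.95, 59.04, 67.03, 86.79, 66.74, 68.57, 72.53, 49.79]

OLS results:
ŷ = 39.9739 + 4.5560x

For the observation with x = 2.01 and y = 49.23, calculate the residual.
Residual = 0.0985

The residual is the difference between the actual value and the predicted value:

Residual = y - ŷ

Step 1: Calculate predicted value
ŷ = 39.9739 + 4.5560 × 2.01
ŷ = 49.1315

Step 2: Calculate residual
Residual = 49.23 - 49.1315
Residual = 0.0985

The residual is positive, so the observed y = 49.23 sits above the regression line (the line underestimates it by 0.0985).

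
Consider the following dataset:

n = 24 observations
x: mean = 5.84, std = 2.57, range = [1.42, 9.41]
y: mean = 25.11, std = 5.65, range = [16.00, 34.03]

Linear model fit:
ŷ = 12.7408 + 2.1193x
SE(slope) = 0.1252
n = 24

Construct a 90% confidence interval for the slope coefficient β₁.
The 90% CI for β₁ is (1.9043, 2.3343)

Confidence interval for the slope:

The 90% CI for β₁ is: β̂₁ ± t*(α/2, n-2) × SE(β̂₁)

Step 1: Find critical t-value
- Confidence level = 0.9
- Degrees of freedom = n - 2 = 24 - 2 = 22
- t*(α/2, 22) = 1.7171

Step 2: Calculate margin of error
Margin = 1.7171 × 0.1252 = 0.2150

Step 3: Construct interval
CI = 2.1193 ± 0.2150
CI = (1.9043, 2.3343)

Interpretation: each one-unit increase in x is associated with a change in mean y of between 1.9043 and 2.3343, with 90% confidence.
Both endpoints are positive, so the data support a genuinely positive slope at this confidence level.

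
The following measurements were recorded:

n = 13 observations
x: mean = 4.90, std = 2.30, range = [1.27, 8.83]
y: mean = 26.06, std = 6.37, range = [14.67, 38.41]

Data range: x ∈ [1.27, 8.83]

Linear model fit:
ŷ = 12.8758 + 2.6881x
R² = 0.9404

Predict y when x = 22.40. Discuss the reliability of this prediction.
The equation gives ŷ = 73.0892; however x = 22.40 is 13.57 units above the observed range, so this extrapolated value should not be trusted.

Prediction calculation:
ŷ = 12.8758 + 2.6881 × 22.40
ŷ = 73.0892

Reliability:
- Data range: x ∈ [1.27, 8.83]
- Prediction point: x = 22.40 is 13.57 units above the observed range → this is EXTRAPOLATION, not interpolation

Why that matters here:
- Real relationships often flatten, saturate, or turn nonlinear at extremes
- There are no observations near this x to validate the fitted line there

A defensible statement: 'if the linear trend continued to x = 22.40, y would be about 73.0892' — the premise is untested.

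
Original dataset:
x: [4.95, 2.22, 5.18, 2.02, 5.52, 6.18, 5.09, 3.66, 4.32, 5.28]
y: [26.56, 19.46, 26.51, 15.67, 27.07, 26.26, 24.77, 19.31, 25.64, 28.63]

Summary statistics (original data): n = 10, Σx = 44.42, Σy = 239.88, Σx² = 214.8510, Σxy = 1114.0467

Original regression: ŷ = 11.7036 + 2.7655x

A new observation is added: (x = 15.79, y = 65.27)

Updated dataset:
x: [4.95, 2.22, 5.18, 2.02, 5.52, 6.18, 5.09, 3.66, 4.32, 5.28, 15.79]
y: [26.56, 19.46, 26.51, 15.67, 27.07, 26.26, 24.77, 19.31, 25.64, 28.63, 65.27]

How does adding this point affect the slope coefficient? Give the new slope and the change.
Adding the point moves β₁ from 2.7655 to 3.5242, i.e. it increases by 0.7587 (+27.4%).

x = 15.79 lies well outside the original x-range [2.02, 6.18] (x̄ ≈ 4.44), so this observation has high leverage and can move the slope substantially.

Step 1: Update the sums with the new point (n goes from 10 to 11)
Σx  = 44.42 + 15.79 = 60.21
Σy  = 239.88 + 65.27 = 305.15
Σx² = 214.8510 + 15.79² = 214.8510 + 249.3241 = 464.1751
Σxy = 1114.0467 + 15.79×65.27 = 1114.0467 + 1030.6133 = 2144.6600

Step 2: Recompute the slope with b₁ = (nΣxy − ΣxΣy) / (nΣx² − (Σx)²)
Numerator   = 11×2144.6600 − 60.21×305.15 = 23591.2600 − 18373.0815 = 5218.1785
Denominator = 11×464.1751 − 60.21² = 5105.9261 − 3625.2441 = 1480.6820
b₁(new) = 5218.1785 / 1480.6820 = 3.5242

(Same formula on the original sums: (10×1114.0467 − 44.42×239.88) / (10×214.8510 − 44.42²) = 484.9974 / 175.3736 = 2.7655, matching the given fit.)

Step 3: Change in slope
Δβ₁ = 3.5242 − 2.7655 = +0.7587
Relative change = +0.7587 / 2.7655 × 100% = +27.4%
→ the slope increases when the point is added.

Because the point sits above the extension of the original line at a high-leverage x, it tilts the fit up.
In practice: check such a point for data-entry or measurement error; refit with and without it and report both if conclusions differ.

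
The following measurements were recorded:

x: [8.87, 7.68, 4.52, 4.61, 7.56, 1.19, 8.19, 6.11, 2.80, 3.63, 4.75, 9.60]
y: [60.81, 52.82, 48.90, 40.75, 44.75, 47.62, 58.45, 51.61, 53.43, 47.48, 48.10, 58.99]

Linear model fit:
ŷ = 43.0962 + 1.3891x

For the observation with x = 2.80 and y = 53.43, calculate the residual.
Residual = 6.4443

The residual is the difference between the actual value and the predicted value:

Residual = y - ŷ

Step 1: Calculate predicted value
ŷ = 43.0962 + 1.3891 × 2.80
ŷ = 46.9857

Step 2: Calculate residual
Residual = 53.43 - 46.9857
Residual = 6.4443

The residual is positive, so the observed y = 53.43 sits above the regression line (the line underestimates it by 6.4443).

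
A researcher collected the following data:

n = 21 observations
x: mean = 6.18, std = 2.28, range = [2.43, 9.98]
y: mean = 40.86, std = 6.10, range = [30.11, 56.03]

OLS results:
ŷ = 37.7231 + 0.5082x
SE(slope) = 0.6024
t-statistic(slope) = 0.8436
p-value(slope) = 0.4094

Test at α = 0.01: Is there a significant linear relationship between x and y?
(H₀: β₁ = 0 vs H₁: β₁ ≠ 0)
Fail to reject H₀: p-value = 0.4094 ≥ α = 0.01. The linear relationship is not significant at the 1% level.

Hypothesis test for the slope coefficient:

H₀: β₁ = 0 (no linear relationship)
H₁: β₁ ≠ 0 (linear relationship exists)

Test statistic: t = β̂₁ / SE(β̂₁) = 0.5082 / 0.6024 = 0.8436

p = 0.4094: how often a slope estimate this far from 0 (in SE units) would arise by chance if β₁ were truly 0.

Decision rule: reject H₀ if p-value < α.
p-value = 0.4094 ≥ α = 0.01 → fail to reject H₀.

Conclusion: the linear association between x and y is not significant at the 1% level.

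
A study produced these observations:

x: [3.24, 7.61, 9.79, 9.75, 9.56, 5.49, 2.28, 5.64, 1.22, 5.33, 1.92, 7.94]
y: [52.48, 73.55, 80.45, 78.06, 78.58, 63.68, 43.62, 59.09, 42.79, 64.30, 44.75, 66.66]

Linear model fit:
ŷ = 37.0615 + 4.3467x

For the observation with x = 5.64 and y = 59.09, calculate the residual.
Residual = -2.4869

The residual is the difference between the actual value and the predicted value:

Residual = y - ŷ

Step 1: Calculate predicted value
ŷ = 37.0615 + 4.3467 × 5.64
ŷ = 61.5769

Step 2: Calculate residual
Residual = 59.09 - 61.5769
Residual = -2.4869

The residual is negative, so the observed y = 59.09 sits below the regression line (the line overestimates it by 2.4869).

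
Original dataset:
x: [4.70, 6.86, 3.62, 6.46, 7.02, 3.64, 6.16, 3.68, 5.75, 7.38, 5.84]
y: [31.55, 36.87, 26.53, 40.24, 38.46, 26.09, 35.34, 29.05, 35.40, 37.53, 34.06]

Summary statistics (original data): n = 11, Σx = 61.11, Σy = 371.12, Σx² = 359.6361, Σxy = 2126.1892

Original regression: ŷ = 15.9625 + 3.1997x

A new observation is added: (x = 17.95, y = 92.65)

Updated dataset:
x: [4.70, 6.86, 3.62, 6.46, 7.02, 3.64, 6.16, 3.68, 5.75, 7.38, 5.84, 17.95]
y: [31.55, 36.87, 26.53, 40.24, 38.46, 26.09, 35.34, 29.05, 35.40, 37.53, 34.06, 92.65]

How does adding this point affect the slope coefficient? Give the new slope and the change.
Adding the point moves β₁ from 3.1997 to 4.5587, i.e. it increases by 1.3590 (+42.5%).

x = 17.95 lies well outside the original x-range [3.62, 7.38] (x̄ ≈ 5.56), so this observation has high leverage and can move the slope substantially.

Step 1: Update the sums with the new point (n goes from 11 to 12)
Σx  = 61.11 + 17.95 = 79.06
Σy  = 371.12 + 92.65 = 463.77
Σx² = 359.6361 + 17.95² = 359.6361 + 322.2025 = 681.8386
Σxy = 2126.1892 + 17.95×92.65 = 2126.1892 + 1663.0675 = 3789.2567

Step 2: Recompute the slope with b₁ = (nΣxy − ΣxΣy) / (nΣx² − (Σx)²)
Numerator   = 12×3789.2567 − 79.06×463.77 = 45471.0804 − 36665.6562 = 8805.4242
Denominator = 12×681.8386 − 79.06² = 8182.0632 − 6250.4836 = 1931.5796
b₁(new) = 8805.4242 / 1931.5796 = 4.5587

(Same formula on the original sums: (11×2126.1892 − 61.11×371.12) / (11×359.6361 − 61.11²) = 708.9380 / 221.5650 = 3.1997, matching the given fit.)

Step 3: Change in slope
Δβ₁ = 4.5587 − 3.1997 = +1.3590
Relative change = +1.3590 / 3.1997 × 100% = +42.5%
→ the slope increases when the point is added.

A high-leverage point only changes the slope if it is off the original line; here y = 92.65 is above the original trend, so the slope increases.
In practice: refit with and without it and report both if conclusions differ; examine leverage (hᵢ) and Cook's distance rather than deleting it automatically.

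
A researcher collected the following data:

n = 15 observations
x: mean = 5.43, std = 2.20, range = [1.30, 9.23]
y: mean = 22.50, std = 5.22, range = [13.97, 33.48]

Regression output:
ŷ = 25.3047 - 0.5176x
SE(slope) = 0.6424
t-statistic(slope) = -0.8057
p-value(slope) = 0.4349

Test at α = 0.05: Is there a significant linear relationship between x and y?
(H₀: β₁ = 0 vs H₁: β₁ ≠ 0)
Fail to reject H₀: p-value = 0.4349 ≥ α = 0.05. The linear relationship is not significant at the 5% level.

Hypothesis test for the slope coefficient:

H₀: β₁ = 0 (no linear relationship)
H₁: β₁ ≠ 0 (linear relationship exists)

Test statistic: t = β̂₁ / SE(β̂₁) = -0.5176 / 0.6424 = -0.8057

With df = 13, the two-sided p-value for |t| = 0.8057 is 0.4349.

Decision rule: reject H₀ if p-value < α.
p-value = 0.4349 ≥ α = 0.05 → fail to reject H₀.

At α = 0.05 the data do not provide convincing evidence of a nonzero slope.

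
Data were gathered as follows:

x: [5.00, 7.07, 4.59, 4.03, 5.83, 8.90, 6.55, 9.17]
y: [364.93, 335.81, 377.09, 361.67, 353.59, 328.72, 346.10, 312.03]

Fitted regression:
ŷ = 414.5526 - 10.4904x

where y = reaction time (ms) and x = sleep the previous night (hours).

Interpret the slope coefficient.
An increase of one hour in sleep is associated with a 10.4904 ms decrease in predicted reaction time.

The slope coefficient β₁ = -10.4904 represents the marginal effect of sleep on reaction time.

Interpretation:
- Sleep up by 1 hour → predicted reaction time decreases by 10.4904 ms
- The effect is assumed constant over the observed range of x (linearity)
- The sign (−) gives the direction; the magnitude 10.4904 gives the size of the effect per hour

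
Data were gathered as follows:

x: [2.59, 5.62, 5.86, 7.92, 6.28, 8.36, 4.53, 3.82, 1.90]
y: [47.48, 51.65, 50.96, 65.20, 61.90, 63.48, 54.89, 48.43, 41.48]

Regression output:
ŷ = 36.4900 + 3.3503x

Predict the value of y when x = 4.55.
ŷ = 51.7339

x = 4.55 lies inside the observed range [1.90, 8.36], so the fitted equation applies directly:

ŷ = 36.4900 + 3.3503 × 4.55
ŷ = 36.4900 + 15.2439
ŷ = 51.7339

This is the fitted mean response at that x — an individual observation would come with a wider prediction interval.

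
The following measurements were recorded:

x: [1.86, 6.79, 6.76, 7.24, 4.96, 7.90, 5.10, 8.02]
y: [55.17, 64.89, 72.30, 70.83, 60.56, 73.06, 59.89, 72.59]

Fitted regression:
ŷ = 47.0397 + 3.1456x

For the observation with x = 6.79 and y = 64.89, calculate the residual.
Residual = -3.5083

The residual is the difference between the actual value and the predicted value:

Residual = y - ŷ

Step 1: Calculate predicted value
ŷ = 47.0397 + 3.1456 × 6.79
ŷ = 68.3983

Step 2: Calculate residual
Residual = 64.89 - 68.3983
Residual = -3.5083

The residual is negative, so the observed y = 64.89 sits below the regression line (the line overestimates it by 3.5083).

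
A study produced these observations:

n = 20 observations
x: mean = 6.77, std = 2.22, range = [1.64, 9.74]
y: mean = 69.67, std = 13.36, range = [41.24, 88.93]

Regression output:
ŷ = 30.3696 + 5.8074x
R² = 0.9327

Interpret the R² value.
About 93.27% of the variability in y is accounted for by the regression on x (R² = 0.9327) — a strong linear fit.

R² = 1 − SS_res/SS_tot compares the residual scatter to the total scatter of y about its mean.

Here R² = 0.9327:
- Explained: 93.27% of the variation in y
- Unexplained (residual): 100% − 93.27% = 6.73%
- Rule of thumb (below 0.3 weak; 0.3 to below 0.7 moderate; 0.7 and above strong) → strong

Equivalently, for simple linear regression R² = r², so |r| = √0.9327 ≈ 0.9658.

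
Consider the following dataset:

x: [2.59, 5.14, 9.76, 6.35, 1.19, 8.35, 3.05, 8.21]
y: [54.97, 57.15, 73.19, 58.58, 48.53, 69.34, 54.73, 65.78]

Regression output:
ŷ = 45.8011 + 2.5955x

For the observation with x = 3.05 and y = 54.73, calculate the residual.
Residual = 1.0126

The residual is the difference between the actual value and the predicted value:

Residual = y - ŷ

Step 1: Calculate predicted value
ŷ = 45.8011 + 2.5955 × 3.05
ŷ = 53.7174

Step 2: Calculate residual
Residual = 54.73 - 53.7174
Residual = 1.0126

The residual is positive, so the observed y = 54.73 sits above the regression line (the line underestimates it by 1.0126).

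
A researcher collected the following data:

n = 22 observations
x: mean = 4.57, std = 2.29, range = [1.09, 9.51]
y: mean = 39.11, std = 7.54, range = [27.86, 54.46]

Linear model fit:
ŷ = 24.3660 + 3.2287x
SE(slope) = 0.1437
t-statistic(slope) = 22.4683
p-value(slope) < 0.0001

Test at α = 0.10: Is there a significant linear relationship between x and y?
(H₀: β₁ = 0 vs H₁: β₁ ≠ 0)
p-value < 0.0001 < α = 0.10, so we reject H₀. The relationship is significant.

Hypothesis test for the slope coefficient:

H₀: β₁ = 0 (no linear relationship)
H₁: β₁ ≠ 0 (linear relationship exists)

Test statistic: t = β̂₁ / SE(β̂₁) = 3.2287 / 0.1437 = 22.4683

The p-value (<0.0001) is the probability, under H₀, of a t-statistic at least as extreme as |t| = 22.4683 (two-sided, df = n − 2 = 20).

Decision rule: reject H₀ if p-value < α.
p-value < 0.0001 < α = 0.10 → reject H₀.

At α = 0.10 the data do provide convincing evidence of a nonzero slope.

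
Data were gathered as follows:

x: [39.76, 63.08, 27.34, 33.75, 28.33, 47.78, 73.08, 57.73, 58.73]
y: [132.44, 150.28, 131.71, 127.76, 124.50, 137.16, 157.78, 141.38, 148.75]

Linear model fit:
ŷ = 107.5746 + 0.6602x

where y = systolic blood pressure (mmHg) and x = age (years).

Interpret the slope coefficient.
On average, blood pressure is about 0.6602 mmHg higher for every extra year of age.

β₁ = 0.6602 is the change in predicted blood pressure (mmHg) per additional year of age.

Interpretation:
- Age up by 1 year → predicted blood pressure increases by 0.6602 mmHg
- The effect is assumed constant over the observed range of x (linearity)

(β₀ = 107.5746 is the fitted value at x = 0 and is not part of the slope interpretation.)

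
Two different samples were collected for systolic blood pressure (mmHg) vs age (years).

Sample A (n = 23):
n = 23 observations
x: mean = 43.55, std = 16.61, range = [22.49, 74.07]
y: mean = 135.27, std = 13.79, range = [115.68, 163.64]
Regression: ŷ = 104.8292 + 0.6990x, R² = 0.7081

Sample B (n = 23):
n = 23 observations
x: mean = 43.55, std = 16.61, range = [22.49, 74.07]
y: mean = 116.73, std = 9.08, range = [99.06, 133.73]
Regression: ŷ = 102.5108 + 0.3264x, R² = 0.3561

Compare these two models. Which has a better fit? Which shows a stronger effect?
Model A has the better fit (R² = 0.7081 vs 0.3561). Model A shows the stronger effect (|β₁| = 0.6990 vs 0.3264).

Model Comparison:

Which explains more variance? (R²)
- Model A: R² = 0.7081 → 70.81% of variance in blood pressure explained
- Model B: R² = 0.3561 → 35.61% of variance in blood pressure explained
- 0.7081 > 0.3561 → Model A has the better fit

Effect size (slope magnitude):
- Model A: β₁ = 0.6990 → predicted blood pressure rises 0.6990 mmHg per additional year of age
- Model B: β₁ = 0.3264 → predicted blood pressure rises 0.3264 mmHg per additional year of age
- |0.6990| > |0.3264| → Model A shows the stronger marginal effect

Note: The two samples could reflect different populations, time periods, or measurement quality.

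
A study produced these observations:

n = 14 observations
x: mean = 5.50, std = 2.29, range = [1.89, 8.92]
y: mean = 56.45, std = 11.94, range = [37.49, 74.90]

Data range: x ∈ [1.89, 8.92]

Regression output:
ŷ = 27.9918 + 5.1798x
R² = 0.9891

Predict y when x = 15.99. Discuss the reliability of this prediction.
ŷ = 110.8168, but this is extrapolation (above the data range [1.89, 8.92]) and may be unreliable.

Prediction calculation:
ŷ = 27.9918 + 5.1798 × 15.99
ŷ = 110.8168

Reliability:
- Data range: x ∈ [1.89, 8.92]
- Prediction point: x = 15.99 is 7.07 units above the observed range → this is EXTRAPOLATION, not interpolation

Why that matters here:
- R² describes fit only over the sampled x values; it says nothing about behaviour beyond them
- The linear relationship may not hold outside the observed range

The R² = 0.9891 only validates the fit within [1.89, 8.92]; treat ŷ = 110.8168 with caution.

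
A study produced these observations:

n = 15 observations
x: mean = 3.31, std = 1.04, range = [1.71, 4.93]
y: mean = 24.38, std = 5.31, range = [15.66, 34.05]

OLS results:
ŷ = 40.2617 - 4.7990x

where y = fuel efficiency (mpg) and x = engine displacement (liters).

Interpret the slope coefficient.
For each additional liter of engine displacement, predicted fuel efficiency decreases by approximately 4.7990 mpg.

The slope coefficient β₁ = -4.7990 represents the marginal effect of engine displacement on fuel efficiency.

Interpretation:
- Engine displacement up by 1 liter → predicted fuel efficiency decreases by 4.7990 mpg
- This is a linear approximation: the same per-unit change is assumed across the whole observed x range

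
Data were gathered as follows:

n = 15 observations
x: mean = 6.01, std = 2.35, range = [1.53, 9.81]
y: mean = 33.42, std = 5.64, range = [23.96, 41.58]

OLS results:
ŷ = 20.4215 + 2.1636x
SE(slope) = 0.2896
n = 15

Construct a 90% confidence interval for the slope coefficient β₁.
The 90% CI for β₁ is (1.6507, 2.6765)

Confidence interval for the slope:

The 90% CI for β₁ is: β̂₁ ± t*(α/2, n-2) × SE(β̂₁)

Step 1: Find critical t-value
- Confidence level = 0.9
- Degrees of freedom = n - 2 = 15 - 2 = 13
- t*(α/2, 13) = 1.7709

Step 2: Calculate margin of error
Margin = 1.7709 × 0.2896 = 0.5129

Step 3: Construct interval
CI = 2.1636 ± 0.5129
CI = (1.6507, 2.6765)

Interpretation: intervals built this way capture the true β₁ in 90% of repeated samples; here the plausible range for the per-unit effect of x on y is 1.6507 to 2.6765.
The interval does not include 0, suggesting a significant linear relationship.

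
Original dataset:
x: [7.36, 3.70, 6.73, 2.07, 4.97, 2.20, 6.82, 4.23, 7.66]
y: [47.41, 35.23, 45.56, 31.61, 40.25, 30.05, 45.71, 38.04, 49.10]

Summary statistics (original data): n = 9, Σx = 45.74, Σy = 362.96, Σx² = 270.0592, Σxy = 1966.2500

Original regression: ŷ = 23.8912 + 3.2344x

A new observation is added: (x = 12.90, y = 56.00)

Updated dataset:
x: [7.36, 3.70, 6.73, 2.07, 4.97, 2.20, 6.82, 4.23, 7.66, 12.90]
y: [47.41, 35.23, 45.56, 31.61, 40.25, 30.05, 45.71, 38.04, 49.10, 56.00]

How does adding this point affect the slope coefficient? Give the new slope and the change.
The slope changes from 3.2344 to 2.5039 (change of -0.7305, or -22.6%).

The new point has HIGH LEVERAGE: x = 12.90 is far from the original mean x̄ = 45.74/9 ≈ 5.08 (original range [2.07, 7.66]).

Step 1: Update the sums with the new point (n goes from 9 to 10)
Σx  = 45.74 + 12.90 = 58.64
Σy  = 362.96 + 56.00 = 418.96
Σx² = 270.0592 + 12.90² = 270.0592 + 166.4100 = 436.4692
Σxy = 1966.2500 + 12.90×56.00 = 1966.2500 + 722.4000 = 2688.6500

Step 2: Recompute the slope with b₁ = (nΣxy − ΣxΣy) / (nΣx² − (Σx)²)
Numerator   = 10×2688.6500 − 58.64×418.96 = 26886.5000 − 24567.8144 = 2318.6856
Denominator = 10×436.4692 − 58.64² = 4364.6920 − 3438.6496 = 926.0424
b₁(new) = 2318.6856 / 926.0424 = 2.5039

(Same formula on the original sums: (9×1966.2500 − 45.74×362.96) / (9×270.0592 − 45.74²) = 1094.4596 / 338.3852 = 3.2344, matching the given fit.)

Step 3: Change in slope
Δβ₁ = 2.5039 − 3.2344 = -0.7305
Relative change = -0.7305 / 3.2344 × 100% = -22.6%
→ the slope decreases when the point is added.

Because the point sits below the extension of the original line at a high-leverage x, it tilts the fit down.
In practice: check such a point for data-entry or measurement error.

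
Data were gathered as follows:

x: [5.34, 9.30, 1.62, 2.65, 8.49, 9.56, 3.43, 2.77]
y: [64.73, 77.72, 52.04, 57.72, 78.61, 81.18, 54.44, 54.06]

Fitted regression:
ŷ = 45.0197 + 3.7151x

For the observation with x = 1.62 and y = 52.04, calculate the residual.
Residual = 1.0018

The residual is the difference between the actual value and the predicted value:

Residual = y - ŷ

Step 1: Calculate predicted value
ŷ = 45.0197 + 3.7151 × 1.62
ŷ = 51.0382

Step 2: Calculate residual
Residual = 52.04 - 51.0382
Residual = 1.0018

Interpretation: the model underestimates the actual value by 1.0018 at this point (positive residual → observation lies above the fitted line).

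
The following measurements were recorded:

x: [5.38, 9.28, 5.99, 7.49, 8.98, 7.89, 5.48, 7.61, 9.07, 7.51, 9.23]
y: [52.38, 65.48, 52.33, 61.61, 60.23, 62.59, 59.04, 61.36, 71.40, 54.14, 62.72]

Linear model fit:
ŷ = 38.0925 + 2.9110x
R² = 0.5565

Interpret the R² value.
The model explains 55.65% of the variance in y (R² = 0.5565), leaving 44.35% unexplained; the fit is moderate.

The coefficient of determination R² is the fraction of the total variation in y that the fitted line accounts for.

Here R² = 0.5565:
- Explained: 55.65% of the variation in y
- Unexplained (residual): 100% − 55.65% = 44.35%
- Rule of thumb (below 0.3 weak; 0.3 to below 0.7 moderate; 0.7 and above strong) → moderate

Note: R² never decreases when predictors are added, so it should not be used alone to compare models of different size.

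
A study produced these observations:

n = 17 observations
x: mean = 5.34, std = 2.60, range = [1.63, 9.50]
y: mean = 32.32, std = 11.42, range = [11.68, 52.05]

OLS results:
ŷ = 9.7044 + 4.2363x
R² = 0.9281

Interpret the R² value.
R² = 0.9281 means 92.81% of the variation in y is explained by the linear relationship with x. This indicates a strong fit.

R² (coefficient of determination) measures the proportion of variance in y explained by the regression model.

Here R² = 0.9281:
- Explained: 92.81% of the variation in y
- Unexplained (residual): 100% − 92.81% = 7.19%
- Rule of thumb (below 0.3 weak; 0.3 to below 0.7 moderate; 0.7 and above strong) → strong

Note: R² never decreases when predictors are added, so it should not be used alone to compare models of different size.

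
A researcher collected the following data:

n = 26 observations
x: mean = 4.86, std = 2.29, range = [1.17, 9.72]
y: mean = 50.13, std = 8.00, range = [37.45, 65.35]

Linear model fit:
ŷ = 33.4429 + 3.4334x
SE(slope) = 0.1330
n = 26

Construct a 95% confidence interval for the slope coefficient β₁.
The 95% CI for β₁ is (3.1589, 3.7079)

Confidence interval for the slope:

The 95% CI for β₁ is: β̂₁ ± t*(α/2, n-2) × SE(β̂₁)

Step 1: Find critical t-value
- Confidence level = 0.95
- Degrees of freedom = n - 2 = 26 - 2 = 24
- t*(α/2, 24) = 2.0639

Step 2: Calculate margin of error
Margin = 2.0639 × 0.1330 = 0.2745

Step 3: Construct interval
CI = 3.4334 ± 0.2745
CI = (3.1589, 3.7079)

Interpretation: We are 95% confident that the true slope β₁ lies between 3.1589 and 3.7079.
Since 0 is outside the interval, a two-sided test at α = 0.05 would reject H₀: β₁ = 0.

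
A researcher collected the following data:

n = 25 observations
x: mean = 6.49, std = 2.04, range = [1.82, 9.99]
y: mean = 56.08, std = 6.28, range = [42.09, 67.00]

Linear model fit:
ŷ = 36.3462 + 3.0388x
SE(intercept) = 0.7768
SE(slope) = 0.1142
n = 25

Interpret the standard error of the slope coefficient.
The slope 3.0388 is pinned down to within about ±0.1142 (one SE) by these data — relative uncertainty 3.8%, i.e. precise.

SE(β̂₁) = s / √Sxx, where s is the residual standard deviation and Sxx = Σ(x − x̄)². It is the yardstick for how far β̂₁ = 3.0388 could plausibly be from the true slope.

Relative precision:
- SE / |β̂₁| = 0.1142 / 3.0388 = 3.8%
- Rule of thumb (under 20%: precise; 20% to under 50%: moderately precise; 50% or more: imprecise) → precise

Link to interval estimation: a confidence interval for β₁ is β̂₁ ± t* × 0.1142, so SE sets the half-width per unit of t*.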